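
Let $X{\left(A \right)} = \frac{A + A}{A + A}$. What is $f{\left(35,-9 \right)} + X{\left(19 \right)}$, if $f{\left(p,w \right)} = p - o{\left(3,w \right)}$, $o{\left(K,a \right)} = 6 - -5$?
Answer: $25$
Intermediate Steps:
$o{\left(K,a \right)} = 11$ ($o{\left(K,a \right)} = 6 + 5 = 11$)
$X{\left(A \right)} = 1$ ($X{\left(A \right)} = \frac{2 A}{2 A} = 2 A \frac{1}{2 A} = 1$)
$f{\left(p,w \right)} = -11 + p$ ($f{\left(p,w \right)} = p - 11 = -11 + p$)
$f{\left(35,-9 \right)} + X{\left(19 \right)} = \left(-11 + 35\right) + 1 = 24 + 1 = 25$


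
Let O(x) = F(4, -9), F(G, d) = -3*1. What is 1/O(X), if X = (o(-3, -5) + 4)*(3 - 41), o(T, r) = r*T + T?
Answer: -⅓ ≈ -0.33333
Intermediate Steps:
o(T, r) = T + T*r (o(T, r) = T*r + T = T + T*r)
X = -608 (X = (-3*(1 - 5) + 4)*(3 - 41) = (-3*(-4) + 4)*(-38) = (12 + 4)*(-38) = 16*(-38) = -608)
F(G, d) = -3
O(x) = -3
1/O(X) = 1/(-3) = -⅓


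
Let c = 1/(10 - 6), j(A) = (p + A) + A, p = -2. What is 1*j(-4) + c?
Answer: -39/4 ≈ -9.7500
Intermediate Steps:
j(A) = -2 + 2*A (j(A) = (-2 + A) + A = -2 + 2*A)
c = 1/4 ≈ 0.25000
1*j(-4) + c = 1*(-2 + 2*(-4)) + 1/4 = 1*(-2 - 8) + 1/4 = 1*(-10) + 1/4 = -10 + 1/4 = -39/4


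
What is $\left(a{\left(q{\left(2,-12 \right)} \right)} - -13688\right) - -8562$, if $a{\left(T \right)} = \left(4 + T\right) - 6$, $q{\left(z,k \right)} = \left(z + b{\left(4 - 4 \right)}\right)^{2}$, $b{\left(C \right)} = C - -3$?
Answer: $22273$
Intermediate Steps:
$b{\left(C \right)} = 3 + C$ ($b{\left(C \right)} = C + 3 = 3 + C$)
$q{\left(z,k \right)} = \left(3 + z\right)^{2}$ ($q{\left(z,k \right)} = \left(z + \left(3 + \left(4 - 4\right)\right)\right)^{2} = \left(z + \left(3 + 0\right)\right)^{2} = \left(z + 3\right)^{2} = \left(3 + z\right)^{2}$)
$a{\left(T \right)} = -2 + T$
$\left(a{\left(q{\left(2,-12 \right)} \right)} - -13688\right) - -8562 = \left(\left(-2 + \left(3 + 2\right)^{2}\right) - -13688\right) - -8562 = \left(\left(-2 + 5^{2}\right) + 13688\right) + 8562 = \left(\left(-2 + 25\right) + 13688\right) + 8562 = \left(23 + 13688\right) + 8562 = 13711 + 8562 = 22273$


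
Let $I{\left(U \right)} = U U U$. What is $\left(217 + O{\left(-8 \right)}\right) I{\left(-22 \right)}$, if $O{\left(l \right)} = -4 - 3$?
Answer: $-2236080$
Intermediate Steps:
$I{\left(U \right)} = U^{3}$ ($I{\left(U \right)} = U^{2} U = U^{3}$)
$O{\left(l \right)} = -7$
$\left(217 + O{\left(-8 \right)}\right) I{\left(-22 \right)} = \left(217 - 7\right) \left(-22\right)^{3} = 210 \left(-10648\right) = -2236080$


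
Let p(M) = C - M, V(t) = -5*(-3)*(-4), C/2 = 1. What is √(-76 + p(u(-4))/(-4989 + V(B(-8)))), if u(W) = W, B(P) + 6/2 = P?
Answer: I*√23919170/561 ≈ 8.7179*I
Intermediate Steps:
C = 2 (C = 2*1 = 2)
B(P) = -3 + P
V(t) = -60 (V(t) = 15*(-4) = -60)
p(M) = 2 - M
√(-76 + p(u(-4))/(-4989 + V(B(-8)))) = √(-76 + (2 - 1*(-4))/(-4989 - 60)) = √(-76 + (2 + 4)/(-5049)) = √(-76 - 1/5049*6) = √(-76 - 2/1683) = √(-127910/1683) = I*√23919170/561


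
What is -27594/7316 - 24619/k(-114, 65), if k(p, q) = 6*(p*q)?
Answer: -261679159/81317340 ≈ -3.2180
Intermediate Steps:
k(p, q) = 6*p*q
-27594/7316 - 24619/k(-114, 65) = -27594/7316 - 24619/(6*(-114)*65) = -27594*1/7316 - 24619/(-44460) = -13797/3658 - 24619*(-1/44460) = -13797/3658 + 24619/44460 = -261679159/81317340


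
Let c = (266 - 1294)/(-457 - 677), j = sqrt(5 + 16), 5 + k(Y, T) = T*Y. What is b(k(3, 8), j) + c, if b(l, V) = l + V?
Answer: 11287/567 + sqrt(21) ≈ 24.489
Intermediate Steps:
k(Y, T) = -5 + T*Y
j = sqrt(21) ≈ 4.5826
b(l, V) = V + l
c = 514/567 (c = -1028/(-1134) = -1028*(-1/1134) = 514/567 ≈ 0.90653)
b(k(3, 8), j) + c = (sqrt(21) + (-5 + 8*3)) + 514/567 = (sqrt(21) + (-5 + 24)) + 514/567 = (sqrt(21) + 19) + 514/567 = (19 + sqrt(21)) + 514/567 = 11287/567 + sqrt(21)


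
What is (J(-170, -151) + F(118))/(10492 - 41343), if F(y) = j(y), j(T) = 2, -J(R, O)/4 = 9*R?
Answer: -6122/30851 ≈ -0.19844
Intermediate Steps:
J(R, O) = -36*R
F(y) = 2
(J(-170, -151) + F(118))/(10492 - 41343) = (-36*(-170) + 2)/(10492 - 41343) = (6120 + 2)/(-30851) = 6122*(-1/30851) = -6122/30851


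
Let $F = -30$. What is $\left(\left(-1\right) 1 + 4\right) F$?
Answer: $-90$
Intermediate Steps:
$\left(\left(-1\right) 1 + 4\right) F = \left(\left(-1\right) 1 + 4\right) \left(-30\right) = \left(-1 + 4\right) \left(-30\right) = 3 \left(-30\right) = -90$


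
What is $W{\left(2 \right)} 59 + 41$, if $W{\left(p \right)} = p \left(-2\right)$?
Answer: $-195$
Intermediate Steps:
$W{\left(p \right)} = - 2 p$
$W{\left(2 \right)} 59 + 41 = \left(-2\right) 2 \cdot 59 + 41 = \left(-4\right) 59 + 41 = -236 + 41 = -195$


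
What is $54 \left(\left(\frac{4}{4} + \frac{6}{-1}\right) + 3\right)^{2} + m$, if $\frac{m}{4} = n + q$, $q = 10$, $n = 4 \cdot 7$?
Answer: $368$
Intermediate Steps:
$n = 28$
$m = 152$ ($m = 4 \left(28 + 10\right) = 4 \cdot 38 = 152$)
$54 \left(\left(\frac{4}{4} + \frac{6}{-1}\right) + 3\right)^{2} + m = 54 \left(\left(\frac{4}{4} + \frac{6}{-1}\right) + 3\right)^{2} + 152 = 54 \left(\left(4 \cdot \frac{1}{4} + 6 \left(-1\right)\right) + 3\right)^{2} + 152 = 54 \left(\left(1 - 6\right) + 3\right)^{2} + 152 = 54 \left(-5 + 3\right)^{2} + 152 = 54 \left(-2\right)^{2} + 152 = 54 \cdot 4 + 152 = 216 + 152 = 368$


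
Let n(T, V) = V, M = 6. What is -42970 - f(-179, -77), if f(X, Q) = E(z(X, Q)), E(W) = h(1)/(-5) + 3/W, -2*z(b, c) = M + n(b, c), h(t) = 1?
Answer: -15254309/355 ≈ -42970.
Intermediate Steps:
z(b, c) = -3 - c/2 (z(b, c) = -(6 + c)/2 = -3 - c/2)
E(W) = -⅕ + 3/W (E(W) = 1/(-5) + 3/W = 1*(-⅕) + 3/W = -⅕ + 3/W)
f(X, Q) = (18 + Q/2)/(5*(-3 - Q/2)) (f(X, Q) = (15 - (-3 - Q/2))/(5*(-3 - Q/2)) = (15 + (3 + Q/2))/(5*(-3 - Q/2)) = (18 + Q/2)/(5*(-3 - Q/2)))
-42970 - f(-179, -77) = -42970 - (-36 - 1*(-77))/(5*(6 - 77)) = -42970 - (-36 + 77)/(5*(-71)) = -42970 - (-1)*41/(5*71) = -42970 - 1*(-41/355) = -42970 + 41/355 = -15254309/355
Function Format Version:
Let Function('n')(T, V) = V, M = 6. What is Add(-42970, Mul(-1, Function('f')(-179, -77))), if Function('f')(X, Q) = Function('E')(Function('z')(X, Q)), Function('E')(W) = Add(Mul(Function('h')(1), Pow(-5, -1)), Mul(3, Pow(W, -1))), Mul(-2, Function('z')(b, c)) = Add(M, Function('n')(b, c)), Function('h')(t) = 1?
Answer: Rational(-15254309, 355) ≈ -42970.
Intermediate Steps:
Function('z')(b, c) = Add(-3, Mul(Rational(-1, 2), c)) (Function('z')(b, c) = Mul(Rational(-1, 2), Add(6, c)) = Add(-3, Mul(Rational(-1, 2), c)))
Function('E')(W) = Add(Rational(-1, 5), Mul(3, Pow(W, -1))) (Function('E')(W) = Add(Mul(1, Pow(-5, -1)), Mul(3, Pow(W, -1))) = Add(Mul(1, Rational(-1, 5)), Mul(3, Pow(W, -1))) = Add(Rational(-1, 5), Mul(3, Pow(W, -1))))
Function('f')(X, Q) = Mul(Rational(1, 5), Pow(Add(-3, Mul(Rational(-1, 2), Q)), -1), Add(18, Mul(Rational(1, 2), Q))) (Function('f')(X, Q) = Mul(Rational(1, 5), Pow(Add(-3, Mul(Rational(-1, 2), Q)), -1), Add(15, Mul(-1, Add(-3, Mul(Rational(-1, 2), Q))))) = Mul(Rational(1, 5), Pow(Add(-3, Mul(Rational(-1, 2), Q)), -1), Add(15, Add(3, Mul(Rational(1, 2), Q)))) = Mul(Rational(1, 5), Pow(Add(-3, Mul(Rational(-1, 2), Q)), -1), Add(18, Mul(Rational(1, 2), Q))))
Add(-42970, Mul(-1, Function('f')(-179, -77))) = Add(-42970, Mul(-1, Mul(Rational(1, 5), Pow(Add(6, -77), -1), Add(-36, Mul(-1, -77))))) = Add(-42970, Mul(-1, Mul(Rational(1, 5), Pow(-71, -1), Add(-36, 77)))) = Add(-42970, Mul(-1, Mul(Rational(1, 5), Rational(-1, 71), 41))) = Add(-42970, Mul(-1, Rational(-41, 355))) = Add(-42970, Rational(41, 355)) = Rational(-15254309, 355)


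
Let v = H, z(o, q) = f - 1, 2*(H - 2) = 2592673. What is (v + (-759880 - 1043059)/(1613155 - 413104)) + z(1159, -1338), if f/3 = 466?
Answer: 3114693963143/2400102 ≈ 1.2977e+6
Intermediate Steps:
f = 1398 (f = 3*466 = 1398)
H = 2592677/2 (H = 2 + (1/2)*2592673 = 2 + 2592673/2 = 2592677/2 ≈ 1.2963e+6)
z(o, q) = 1397 (z(o, q) = 1398 - 1 = 1397)
v = 2592677/2 ≈ 1.2963e+6
(v + (-759880 - 1043059)/(1613155 - 413104)) + z(1159, -1338) = (2592677/2 + (-759880 - 1043059)/(1613155 - 413104)) + 1397 = (2592677/2 - 1802939/1200051) + 1397 = 3111341020649/2400102 + 1397 = 3114693963143/2400102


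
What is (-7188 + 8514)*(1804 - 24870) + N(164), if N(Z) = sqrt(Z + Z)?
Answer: -30585516 + 2*sqrt(82) ≈ -3.0586e+7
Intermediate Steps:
N(Z) = sqrt(2)*sqrt(Z) (N(Z) = sqrt(2*Z) = sqrt(2)*sqrt(Z))
(-7188 + 8514)*(1804 - 24870) + N(164) = (-7188 + 8514)*(1804 - 24870) + sqrt(2)*sqrt(164) = 1326*(-23066) + sqrt(2)*(2*sqrt(41)) = -30585516 + 2*sqrt(82)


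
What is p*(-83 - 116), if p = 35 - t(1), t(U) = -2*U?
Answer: -7363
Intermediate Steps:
p = 37 (p = 35 - (-2) = 35 - 1*(-2) = 35 + 2 = 37)
p*(-83 - 116) = 37*(-83 - 116) = 37*(-199) = -7363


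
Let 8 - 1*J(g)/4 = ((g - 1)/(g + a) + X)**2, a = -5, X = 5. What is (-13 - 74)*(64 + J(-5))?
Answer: 64032/25 ≈ 2561.3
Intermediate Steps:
J(g) = 32 - 4*(5 + (-1 + g)/(-5 + g))**2 (J(g) = 32 - 4*((g - 1)/(g - 5) + 5)**2 = 32 - 4*((-1 + g)/(-5 + g) + 5)**2 = 32 - 4*(5 + (-1 + g)/(-5 + g))**2)
(-13 - 74)*(64 + J(-5)) = (-13 - 74)*(64 + 16*(-119 - 7*(-5)**2 + 58*(-5))/(25 + (-5)**2 - 10*(-5))) = -87*(64 + 16*(-119 - 7*25 - 290)/(25 + 25 + 50)) = -87*(64 + 16*(-119 - 175 - 290)/100) = -87*(64 + 16*(1/100)*(-584)) = -87*(64 - 2336/25) = -87*(-736/25) = 64032/25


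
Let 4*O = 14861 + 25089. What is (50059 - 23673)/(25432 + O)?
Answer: 52772/70839 ≈ 0.74496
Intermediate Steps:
O = 19975/2 (O = (14861 + 25089)/4 = (¼)*39950 = 19975/2 ≈ 9987.5)
(50059 - 23673)/(25432 + O) = (50059 - 23673)/(25432 + 19975/2) = 26386/(70839/2) = 26386*(2/70839) = 52772/70839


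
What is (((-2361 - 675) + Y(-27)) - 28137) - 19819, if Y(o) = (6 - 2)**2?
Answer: -50976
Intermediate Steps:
Y(o) = 16 (Y(o) = 4**2 = 16)
(((-2361 - 675) + Y(-27)) - 28137) - 19819 = (((-2361 - 675) + 16) - 28137) - 19819 = ((-3036 + 16) - 28137) - 19819 = (-3020 - 28137) - 19819 = -31157 - 19819 = -50976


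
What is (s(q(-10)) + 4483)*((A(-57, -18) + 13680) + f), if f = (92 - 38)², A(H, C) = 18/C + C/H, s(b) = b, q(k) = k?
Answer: 1410386103/19 ≈ 7.4231e+7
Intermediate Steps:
f = 2916 (f = 54² = 2916)
(s(q(-10)) + 4483)*((A(-57, -18) + 13680) + f) = (-10 + 4483)*(((18/(-18) - 18/(-57)) + 13680) + 2916) = 4473*(((18*(-1/18) - 18*(-1/57)) + 13680) + 2916) = 4473*(((-1 + 6/19) + 13680) + 2916) = 4473*((-13/19 + 13680) + 2916) = 4473*(259907/19 + 2916) = 4473*(315311/19) = 1410386103/19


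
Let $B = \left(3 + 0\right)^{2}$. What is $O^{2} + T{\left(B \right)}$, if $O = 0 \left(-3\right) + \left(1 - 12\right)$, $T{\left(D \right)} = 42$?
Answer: $163$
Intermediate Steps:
$B = 9$ ($B = 3^{2} = 9$)
$O = -11$ ($O = 0 + \left(1 - 12\right) = 0 - 11 = -11$)
$O^{2} + T{\left(B \right)} = \left(-11\right)^{2} + 42 = 121 + 42 = 163$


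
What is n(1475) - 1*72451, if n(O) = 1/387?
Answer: -28038536/387 ≈ -72451.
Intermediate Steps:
n(O) = 1/387
n(1475) - 1*72451 = 1/387 - 1*72451 = 1/387 - 72451 = -28038536/387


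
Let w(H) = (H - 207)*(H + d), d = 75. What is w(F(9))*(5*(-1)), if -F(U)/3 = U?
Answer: 56160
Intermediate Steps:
F(U) = -3*U
w(H) = (-207 + H)*(75 + H) (w(H) = (H - 207)*(H + 75) = (-207 + H)*(75 + H))
w(F(9))*(5*(-1)) = (-15525 + (-3*9)**2 - (-396)*9)*(5*(-1)) = (-15525 + (-27)**2 - 132*(-27))*(-5) = (-15525 + 729 + 3564)*(-5) = -11232*(-5) = 56160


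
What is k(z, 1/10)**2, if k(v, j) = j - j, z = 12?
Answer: 0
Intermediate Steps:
k(v, j) = 0
k(z, 1/10)**2 = 0**2 = 0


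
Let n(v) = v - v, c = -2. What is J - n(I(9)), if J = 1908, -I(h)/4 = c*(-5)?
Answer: 1908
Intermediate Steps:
I(h) = -40 (I(h) = -(-8)*(-5) = -4*10 = -40)
n(v) = 0
J - n(I(9)) = 1908 - 1*0 = 1908 + 0 = 1908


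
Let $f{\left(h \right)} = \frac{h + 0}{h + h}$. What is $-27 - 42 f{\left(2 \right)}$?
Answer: $-48$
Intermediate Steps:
$f{\left(h \right)} = \frac{1}{2}$ ($f{\left(h \right)} = \frac{h}{2 h} = h \frac{1}{2 h} = \frac{1}{2}$)
$-27 - 42 f{\left(2 \right)} = -27 - 21 = -48$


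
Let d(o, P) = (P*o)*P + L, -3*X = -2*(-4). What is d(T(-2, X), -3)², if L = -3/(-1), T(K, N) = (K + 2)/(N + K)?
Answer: 9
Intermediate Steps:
X = -8/3 (X = -(-2)*(-4)/3 = -⅓*8 = -8/3 ≈ -2.6667)
T(K, N) = (2 + K)/(K + N)
L = 3 (L = -3*(-1) = 3)
d(o, P) = 3 + o*P² (d(o, P) = (P*o)*P + 3 = o*P² + 3 = 3 + o*P²)
d(T(-2, X), -3)² = (3 + ((2 - 2)/(-2 - 8/3))*(-3)²)² = (3 + (0/(-14/3))*9)² = (3 - 3/14*0*9)² = (3 + 0*9)² = (3 + 0)² = 3² = 9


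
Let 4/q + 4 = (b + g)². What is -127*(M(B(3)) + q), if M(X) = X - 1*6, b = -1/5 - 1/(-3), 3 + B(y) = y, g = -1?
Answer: 671322/731 ≈ 918.36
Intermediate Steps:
B(y) = -3 + y
b = 2/15 (b = -1*⅕ - 1*(-⅓) = -⅕ + ⅓ = 2/15 ≈ 0.13333)
M(X) = -6 + X (M(X) = X - 6 = -6 + X)
q = -900/731 (q = 4/(-4 + (2/15 - 1)²) = 4/(-4 + (-13/15)²) = 4/(-4 + 169/225) = 4/(-731/225) = 4*(-225/731) = -900/731 ≈ -1.2312)
-127*(M(B(3)) + q) = -127*((-6 + (-3 + 3)) - 900/731) = -127*((-6 + 0) - 900/731) = -127*(-6 - 900/731) = -127*(-5286/731) = 671322/731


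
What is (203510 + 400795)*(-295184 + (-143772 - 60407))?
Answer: -301767557715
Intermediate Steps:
(203510 + 400795)*(-295184 + (-143772 - 60407)) = 604305*(-295184 - 204179) = 604305*(-499363) = -301767557715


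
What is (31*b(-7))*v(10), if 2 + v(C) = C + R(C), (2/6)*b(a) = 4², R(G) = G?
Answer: 26784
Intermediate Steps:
b(a) = 48 (b(a) = 3*4² = 3*16 = 48)
v(C) = -2 + 2*C (v(C) = -2 + (C + C) = -2 + 2*C)
(31*b(-7))*v(10) = (31*48)*(-2 + 2*10) = 1488*(-2 + 20) = 1488*18 = 26784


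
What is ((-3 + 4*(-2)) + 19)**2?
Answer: 64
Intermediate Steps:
((-3 + 4*(-2)) + 19)**2 = ((-3 - 8) + 19)**2 = (-11 + 19)**2 = 8**2 = 64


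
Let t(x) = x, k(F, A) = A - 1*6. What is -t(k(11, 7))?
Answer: -1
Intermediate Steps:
k(F, A) = -6 + A (k(F, A) = A - 6 = -6 + A)
-t(k(11, 7)) = -(-6 + 7) = -1*1 = -1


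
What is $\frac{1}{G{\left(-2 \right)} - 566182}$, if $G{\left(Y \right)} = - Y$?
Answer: $- \frac{1}{566180} \approx -1.7662 \cdot 10^{-6}$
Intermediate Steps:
$\frac{1}{G{\left(-2 \right)} - 566182} = \frac{1}{\left(-1\right) \left(-2\right) - 566182} = \frac{1}{2 - 566182} = \frac{1}{-566180} = - \frac{1}{566180}$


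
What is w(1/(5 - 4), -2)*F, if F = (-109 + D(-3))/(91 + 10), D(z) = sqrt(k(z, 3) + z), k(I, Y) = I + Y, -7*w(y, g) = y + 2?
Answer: 327/707 - 3*I*sqrt(3)/707 ≈ 0.46252 - 0.0073496*I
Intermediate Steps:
w(y, g) = -2/7 - y/7 (w(y, g) = -(y + 2)/7 = -(2 + y)/7 = -2/7 - y/7)
D(z) = sqrt(3 + 2*z) (D(z) = sqrt((z + 3) + z) = sqrt((3 + z) + z) = sqrt(3 + 2*z))
F = -109/101 + I*sqrt(3)/101 (F = (-109 + sqrt(3 + 2*(-3)))/(91 + 10) = (-109 + sqrt(3 - 6))/101 = (-109 + sqrt(-3))*(1/101) = (-109 + I*sqrt(3))*(1/101) = -109/101 + I*sqrt(3)/101 ≈ -1.0792 + 0.017149*I)
w(1/(5 - 4), -2)*F = (-2/7 - 1/(7*(5 - 4)))*(-109/101 + I*sqrt(3)/101) = (-2/7 - 1/7/1)*(-109/101 + I*sqrt(3)/101) = (-2/7 - 1/7*1)*(-109/101 + I*sqrt(3)/101) = (-2/7 - 1/7)*(-109/101 + I*sqrt(3)/101) = -3*(-109/101 + I*sqrt(3)/101)/7 = 327/707 - 3*I*sqrt(3)/707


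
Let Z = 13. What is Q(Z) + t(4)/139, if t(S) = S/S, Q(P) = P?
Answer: 1808/139 ≈ 13.007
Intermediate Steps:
t(S) = 1
Q(Z) + t(4)/139 = 13 + 1/139 = 1808/139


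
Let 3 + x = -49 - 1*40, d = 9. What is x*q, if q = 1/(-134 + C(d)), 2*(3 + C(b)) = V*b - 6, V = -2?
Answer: 92/149 ≈ 0.61745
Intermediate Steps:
C(b) = -6 - b (C(b) = -3 + (-2*b - 6)/2 = -3 + (-6 - 2*b)/2 = -3 + (-3 - b) = -6 - b)
q = -1/149 (q = 1/(-134 + (-6 - 1*9)) = 1/(-134 + (-6 - 9)) = 1/(-134 - 15) = 1/(-149) = -1/149 ≈ -0.0067114)
x = -92 (x = -3 + (-49 - 1*40) = -3 + (-49 - 40) = -3 - 89 = -92)
x*q = -92*(-1/149) = 92/149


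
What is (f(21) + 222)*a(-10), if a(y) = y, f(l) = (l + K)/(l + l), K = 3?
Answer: -15580/7 ≈ -2225.7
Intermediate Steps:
f(l) = (3 + l)/(2*l) (f(l) = (l + 3)/(l + l) = (3 + l)/((2*l)) = (3 + l)*(1/(2*l)) = (3 + l)/(2*l))
(f(21) + 222)*a(-10) = ((½)*(3 + 21)/21 + 222)*(-10) = ((½)*(1/21)*24 + 222)*(-10) = (4/7 + 222)*(-10) = (1558/7)*(-10) = -15580/7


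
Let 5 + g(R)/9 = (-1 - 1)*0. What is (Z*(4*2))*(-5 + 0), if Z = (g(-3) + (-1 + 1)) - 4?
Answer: 1960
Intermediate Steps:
g(R) = -45 (g(R) = -45 + 9*((-1 - 1)*0) = -45 + 9*(-2*0) = -45 + 9*0 = -45 + 0 = -45)
Z = -49 (Z = (-45 + (-1 + 1)) - 4 = (-45 + 0) - 4 = -45 - 4 = -49)
(Z*(4*2))*(-5 + 0) = (-196*2)*(-5 + 0) = -49*8*(-5) = -392*(-5) = 1960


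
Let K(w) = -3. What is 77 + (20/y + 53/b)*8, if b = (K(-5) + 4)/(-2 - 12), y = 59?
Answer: -345521/59 ≈ -5856.3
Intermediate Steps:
b = -1/14 (b = (-3 + 4)/(-2 - 12) = 1/(-14) = 1*(-1/14) = -1/14 ≈ -0.071429)
77 + (20/y + 53/b)*8 = 77 + (20/59 + 53/(-1/14))*8 = 77 + (20*(1/59) + 53*(-14))*8 = 77 + (20/59 - 742)*8 = 77 - 43758/59*8 = 77 - 350064/59 = -345521/59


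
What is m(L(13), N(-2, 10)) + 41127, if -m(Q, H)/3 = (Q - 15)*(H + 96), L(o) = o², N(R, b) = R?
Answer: -2301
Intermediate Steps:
m(Q, H) = -3*(-15 + Q)*(96 + H) (m(Q, H) = -3*(Q - 15)*(H + 96) = -3*(-15 + Q)*(96 + H))
m(L(13), N(-2, 10)) + 41127 = (4320 - 288*13² + 45*(-2) - 3*(-2)*13²) + 41127 = (4320 - 288*169 - 90 - 3*(-2)*169) + 41127 = (4320 - 48672 - 90 + 1014) + 41127 = -43428 + 41127 = -2301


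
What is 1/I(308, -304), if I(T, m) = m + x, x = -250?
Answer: -1/554 ≈ -0.0018051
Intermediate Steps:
I(T, m) = -250 + m (I(T, m) = m - 250 = -250 + m)
1/I(308, -304) = 1/(-250 - 304) = 1/(-554) = -1/554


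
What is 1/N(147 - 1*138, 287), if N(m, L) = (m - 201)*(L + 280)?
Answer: -1/108864 ≈ -9.1858e-6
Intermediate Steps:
N(m, L) = (-201 + m)*(280 + L)
1/N(147 - 1*138, 287) = 1/(-56280 - 201*287 + 280*(147 - 1*138) + 287*(147 - 1*138)) = 1/(-56280 - 57687 + 280*(147 - 138) + 287*(147 - 138)) = 1/(-56280 - 57687 + 280*9 + 287*9) = 1/(-56280 - 57687 + 2520 + 2583) = 1/(-108864) = -1/108864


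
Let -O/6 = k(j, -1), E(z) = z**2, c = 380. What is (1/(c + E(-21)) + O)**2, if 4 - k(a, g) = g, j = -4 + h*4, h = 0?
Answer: 606587641/674041 ≈ 899.93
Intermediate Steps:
j = -4 (j = -4 + 0*4 = -4 + 0 = -4)
k(a, g) = 4 - g
O = -30 (O = -6*(4 - 1*(-1)) = -6*(4 + 1) = -6*5 = -30)
(1/(c + E(-21)) + O)**2 = (1/(380 + (-21)**2) - 30)**2 = (1/(380 + 441) - 30)**2 = (1/821 - 30)**2 = (-24629/821)**2 = 606587641/674041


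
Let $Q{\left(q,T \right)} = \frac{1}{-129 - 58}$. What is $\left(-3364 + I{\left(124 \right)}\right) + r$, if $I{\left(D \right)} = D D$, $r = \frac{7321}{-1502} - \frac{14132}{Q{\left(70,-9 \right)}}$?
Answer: $\frac{3987346071}{1502} \approx 2.6547 \cdot 10^{6}$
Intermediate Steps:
$Q{\left(q,T \right)} = - \frac{1}{187}$ ($Q{\left(q,T \right)} = \frac{1}{-187} = - \frac{1}{187}$)
$r = \frac{3969304047}{1502}$ ($r = \frac{7321}{-1502} - \frac{14132}{- \frac{1}{187}} = 7321 \left(- \frac{1}{1502}\right) - -2642684 = - \frac{7321}{1502} + 2642684 = \frac{3969304047}{1502} \approx 2.6427 \cdot 10^{6}$)
$I{\left(D \right)} = D^{2}$
$\left(-3364 + I{\left(124 \right)}\right) + r = \left(-3364 + 124^{2}\right) + \frac{3969304047}{1502} = \left(-3364 + 15376\right) + \frac{3969304047}{1502} = 12012 + \frac{3969304047}{1502} = \frac{3987346071}{1502}$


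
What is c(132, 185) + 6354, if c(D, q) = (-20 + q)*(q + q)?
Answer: 67404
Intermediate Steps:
c(D, q) = 2*q*(-20 + q) (c(D, q) = (-20 + q)*(2*q) = 2*q*(-20 + q))
c(132, 185) + 6354 = 2*185*(-20 + 185) + 6354 = 2*185*165 + 6354 = 61050 + 6354 = 67404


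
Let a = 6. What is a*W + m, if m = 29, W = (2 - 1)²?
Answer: 35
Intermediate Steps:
W = 1 (W = 1² = 1)
a*W + m = 6*1 + 29 = 6 + 29 = 35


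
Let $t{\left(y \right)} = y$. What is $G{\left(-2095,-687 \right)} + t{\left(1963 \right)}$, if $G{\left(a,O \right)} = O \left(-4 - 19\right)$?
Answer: $17764$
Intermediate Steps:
$G{\left(a,O \right)} = - 23 O$ ($G{\left(a,O \right)} = O \left(-23\right) = - 23 O$)
$G{\left(-2095,-687 \right)} + t{\left(1963 \right)} = \left(-23\right) \left(-687\right) + 1963 = 15801 + 1963 = 17764$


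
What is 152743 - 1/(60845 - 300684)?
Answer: 36633728378/239839 ≈ 1.5274e+5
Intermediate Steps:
152743 - 1/(60845 - 300684) = 152743 - 1/(-239839) = 152743 - 1*(-1/239839) = 152743 + 1/239839 = 36633728378/239839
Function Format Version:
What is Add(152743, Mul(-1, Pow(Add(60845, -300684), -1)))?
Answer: Rational(36633728378, 239839) ≈ 1.5274e+5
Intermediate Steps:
Add(152743, Mul(-1, Pow(Add(60845, -300684), -1))) = Add(152743, Mul(-1, Pow(-239839, -1))) = Add(152743, Mul(-1, Rational(-1, 239839))) = Add(152743, Rational(1, 239839)) = Rational(36633728378, 239839)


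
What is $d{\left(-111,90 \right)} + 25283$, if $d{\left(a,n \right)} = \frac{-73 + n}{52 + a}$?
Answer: $\frac{1491680}{59} \approx 25283.0$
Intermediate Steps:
$d{\left(a,n \right)} = \frac{-73 + n}{52 + a}$
$d{\left(-111,90 \right)} + 25283 = \frac{-73 + 90}{52 - 111} + 25283 = \frac{1}{-59} \cdot 17 + 25283 = \left(- \frac{1}{59}\right) 17 + 25283 = - \frac{17}{59} + 25283 = \frac{1491680}{59}$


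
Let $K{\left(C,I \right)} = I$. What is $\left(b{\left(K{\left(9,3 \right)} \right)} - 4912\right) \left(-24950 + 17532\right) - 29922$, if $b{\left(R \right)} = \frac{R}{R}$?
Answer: $36399876$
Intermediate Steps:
$b{\left(R \right)} = 1$
$\left(b{\left(K{\left(9,3 \right)} \right)} - 4912\right) \left(-24950 + 17532\right) - 29922 = \left(1 - 4912\right) \left(-24950 + 17532\right) - 29922 = \left(-4911\right) \left(-7418\right) - 29922 = 36429798 - 29922 = 36399876$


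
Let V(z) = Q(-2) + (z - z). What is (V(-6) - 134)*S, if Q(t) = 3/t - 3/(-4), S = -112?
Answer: 15092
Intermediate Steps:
Q(t) = 3/4 + 3/t (Q(t) = 3/t - 3*(-1/4) = 3/t + 3/4 = 3/4 + 3/t)
V(z) = -3/4 (V(z) = (3/4 + 3/(-2)) + (z - z) = (3/4 + 3*(-1/2)) + 0 = (3/4 - 3/2) + 0 = -3/4 + 0 = -3/4)
(V(-6) - 134)*S = (-3/4 - 134)*(-112) = -539/4*(-112) = 15092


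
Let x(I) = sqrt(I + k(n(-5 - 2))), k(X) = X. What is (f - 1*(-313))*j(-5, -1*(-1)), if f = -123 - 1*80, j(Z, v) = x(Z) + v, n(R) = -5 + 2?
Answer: 110 + 220*I*sqrt(2) ≈ 110.0 + 311.13*I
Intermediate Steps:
n(R) = -3
x(I) = sqrt(-3 + I) (x(I) = sqrt(I - 3) = sqrt(-3 + I))
j(Z, v) = v + sqrt(-3 + Z) (j(Z, v) = sqrt(-3 + Z) + v = v + sqrt(-3 + Z))
f = -203 (f = -123 - 80 = -203)
(f - 1*(-313))*j(-5, -1*(-1)) = (-203 - 1*(-313))*(-1*(-1) + sqrt(-3 - 5)) = (-203 + 313)*(1 + sqrt(-8)) = 110*(1 + 2*I*sqrt(2)) = 110 + 220*I*sqrt(2)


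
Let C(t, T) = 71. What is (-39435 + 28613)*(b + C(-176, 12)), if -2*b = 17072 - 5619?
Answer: 61203821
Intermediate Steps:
b = -11453/2 (b = -(17072 - 5619)/2 = -½*11453 = -11453/2 ≈ -5726.5)
(-39435 + 28613)*(b + C(-176, 12)) = (-39435 + 28613)*(-11453/2 + 71) = -10822*(-11311/2) = 61203821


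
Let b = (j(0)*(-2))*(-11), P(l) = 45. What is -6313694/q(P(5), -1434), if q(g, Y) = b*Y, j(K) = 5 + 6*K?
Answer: 3156847/78870 ≈ 40.026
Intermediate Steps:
b = 110 (b = ((5 + 6*0)*(-2))*(-11) = ((5 + 0)*(-2))*(-11) = (5*(-2))*(-11) = -10*(-11) = 110)
q(g, Y) = 110*Y
-6313694/q(P(5), -1434) = -6313694/(110*(-1434)) = -6313694/(-157740) = -6313694*(-1/157740) = 3156847/78870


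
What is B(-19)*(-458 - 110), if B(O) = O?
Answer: 10792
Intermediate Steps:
B(-19)*(-458 - 110) = -19*(-458 - 110) = -19*(-568) = 10792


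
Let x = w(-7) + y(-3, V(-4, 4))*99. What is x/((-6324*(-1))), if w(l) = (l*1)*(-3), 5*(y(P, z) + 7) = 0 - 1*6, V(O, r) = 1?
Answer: -659/5270 ≈ -0.12505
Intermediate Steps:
y(P, z) = -41/5 (y(P, z) = -7 + (0 - 1*6)/5 = -7 + (0 - 6)/5 = -7 + (1/5)*(-6) = -7 - 6/5 = -41/5)
w(l) = -3*l (w(l) = l*(-3) = -3*l)
x = -3954/5 (x = -3*(-7) - 41/5*99 = 21 - 4059/5 = -3954/5 ≈ -790.80)
x/((-6324*(-1))) = -3954/(5*((-6324*(-1)))) = -3954/(5*((-204*(-31)))) = -3954/5/6324 = -3954/5*1/6324 = -659/5270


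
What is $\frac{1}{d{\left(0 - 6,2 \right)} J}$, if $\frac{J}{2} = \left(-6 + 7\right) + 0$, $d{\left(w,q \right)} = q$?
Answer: $\frac{1}{4} \approx 0.25$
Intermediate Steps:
$J = 2$ ($J = 2 \left(\left(-6 + 7\right) + 0\right) = 2 \left(1 + 0\right) = 2 \cdot 1 = 2$)
$\frac{1}{d{\left(0 - 6,2 \right)} J} = \frac{1}{2 \cdot 2} = \frac{1}{4}$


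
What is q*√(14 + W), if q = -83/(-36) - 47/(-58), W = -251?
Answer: 3253*I*√237/1044 ≈ 47.969*I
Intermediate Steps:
q = 3253/1044 (q = -83*(-1/36) - 47*(-1/58) = 83/36 + 47/58 = 3253/1044 ≈ 3.1159)
q*√(14 + W) = 3253*√(14 - 251)/1044 = 3253*√(-237)/1044 = 3253*(I*√237)/1044 = 3253*I*√237/1044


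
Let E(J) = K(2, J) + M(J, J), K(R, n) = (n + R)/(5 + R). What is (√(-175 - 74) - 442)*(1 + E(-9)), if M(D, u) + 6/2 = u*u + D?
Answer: -30498 + 69*I*√249 ≈ -30498.0 + 1088.8*I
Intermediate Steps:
K(R, n) = (R + n)/(5 + R)
M(D, u) = -3 + D + u² (M(D, u) = -3 + (u*u + D) = -3 + (u² + D) = -3 + (D + u²) = -3 + D + u²)
E(J) = -19/7 + J² + 8*J/7 (E(J) = (2 + J)/(5 + 2) + (-3 + J + J²) = (2 + J)/7 + (-3 + J + J²) = (2/7 + J/7) + (-3 + J + J²) = -19/7 + J² + 8*J/7)
(√(-175 - 74) - 442)*(1 + E(-9)) = (√(-175 - 74) - 442)*(1 + (-19/7 + (-9)² + (8/7)*(-9))) = (√(-249) - 442)*(1 + (-19/7 + 81 - 72/7)) = (I*√249 - 442)*(1 + 68) = (-442 + I*√249)*69 = -30498 + 69*I*√249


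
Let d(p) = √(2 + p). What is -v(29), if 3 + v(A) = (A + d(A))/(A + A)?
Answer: 5/2 - √31/58 ≈ 2.4040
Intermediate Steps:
v(A) = -3 + (A + √(2 + A))/(2*A) (v(A) = -3 + (A + √(2 + A))/(A + A) = -3 + (A + √(2 + A))/((2*A)) = -3 + (A + √(2 + A))*(1/(2*A)) = -3 + (A + √(2 + A))/(2*A))
-v(29) = -(√(2 + 29) - 5*29)/(2*29) = -(√31 - 145)/(2*29) = -(-145 + √31)/(2*29) = -(-5/2 + √31/58) = 5/2 - √31/58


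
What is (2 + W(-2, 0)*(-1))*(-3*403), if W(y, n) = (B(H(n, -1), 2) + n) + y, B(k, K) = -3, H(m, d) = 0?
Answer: -8463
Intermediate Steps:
W(y, n) = -3 + n + y (W(y, n) = (-3 + n) + y = -3 + n + y)
(2 + W(-2, 0)*(-1))*(-3*403) = (2 + (-3 + 0 - 2)*(-1))*(-3*403) = (2 - 5*(-1))*(-1209) = (2 + 5)*(-1209) = 7*(-1209) = -8463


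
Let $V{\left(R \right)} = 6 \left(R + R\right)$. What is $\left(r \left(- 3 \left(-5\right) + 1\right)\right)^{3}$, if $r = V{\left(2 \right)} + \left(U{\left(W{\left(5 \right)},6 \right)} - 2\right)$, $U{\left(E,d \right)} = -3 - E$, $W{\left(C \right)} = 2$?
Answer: $20123648$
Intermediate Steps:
$V{\left(R \right)} = 12 R$ ($V{\left(R \right)} = 6 \cdot 2 R = 12 R$)
$r = 17$ ($r = 12 \cdot 2 - 7 = 24 - 7 = 17$)
$\left(r \left(- 3 \left(-5\right) + 1\right)\right)^{3} = \left(17 \left(- 3 \left(-5\right) + 1\right)\right)^{3} = \left(17 \left(\left(-1\right) \left(-15\right) + 1\right)\right)^{3} = \left(17 \left(15 + 1\right)\right)^{3} = \left(17 \cdot 16\right)^{3} = 272^{3} = 20123648$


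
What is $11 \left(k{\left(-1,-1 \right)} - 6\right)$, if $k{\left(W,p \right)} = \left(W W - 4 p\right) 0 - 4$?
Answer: $-110$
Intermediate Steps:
$k{\left(W,p \right)} = -4$ ($k{\left(W,p \right)} = \left(W^{2} - 4 p\right) 0 - 4 = 0 - 4 = -4$)
$11 \left(k{\left(-1,-1 \right)} - 6\right) = 11 \left(-4 - 6\right) = 11 \left(-10\right) = -110$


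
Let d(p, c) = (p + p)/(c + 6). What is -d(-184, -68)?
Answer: -184/31 ≈ -5.9355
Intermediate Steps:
d(p, c) = 2*p/(6 + c) (d(p, c) = (2*p)/(6 + c) = 2*p/(6 + c))
-d(-184, -68) = -2*(-184)/(6 - 68) = -2*(-184)/(-62) = -2*(-184)*(-1)/62 = -1*184/31 = -184/31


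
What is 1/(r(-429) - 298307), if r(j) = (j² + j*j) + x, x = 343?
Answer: 1/70118 ≈ 1.4262e-5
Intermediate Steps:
r(j) = 343 + 2*j² (r(j) = (j² + j*j) + 343 = (j² + j²) + 343 = 2*j² + 343 = 343 + 2*j²)
1/(r(-429) - 298307) = 1/((343 + 2*(-429)²) - 298307) = 1/((343 + 2*184041) - 298307) = 1/((343 + 368082) - 298307) = 1/(368425 - 298307) = 1/70118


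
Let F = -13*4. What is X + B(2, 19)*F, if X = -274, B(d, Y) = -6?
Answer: 38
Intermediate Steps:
F = -52
X + B(2, 19)*F = -274 - 6*(-52) = -274 + 312 = 38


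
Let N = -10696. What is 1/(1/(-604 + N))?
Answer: -11300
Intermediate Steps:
1/(1/(-604 + N)) = 1/(1/(-604 - 10696)) = 1/(1/(-11300)) = 1/(-1/11300) = -11300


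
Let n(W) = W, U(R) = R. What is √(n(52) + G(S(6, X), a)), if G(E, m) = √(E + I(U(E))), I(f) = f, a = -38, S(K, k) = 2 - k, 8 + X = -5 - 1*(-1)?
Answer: √(52 + 2*√7) ≈ 7.5691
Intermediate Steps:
X = -12 (X = -8 + (-5 - 1*(-1)) = -8 + (-5 + 1) = -8 - 4 = -12)
G(E, m) = √2*√E (G(E, m) = √(E + E) = √(2*E) = √2*√E)
√(n(52) + G(S(6, X), a)) = √(52 + √2*√(2 - 1*(-12))) = √(52 + √2*√(2 + 12)) = √(52 + √2*√14) = √(52 + 2*√7)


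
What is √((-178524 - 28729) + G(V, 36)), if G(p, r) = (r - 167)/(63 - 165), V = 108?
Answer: 5*I*√86249874/102 ≈ 455.25*I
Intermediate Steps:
G(p, r) = 167/102 - r/102 (G(p, r) = (-167 + r)/(-102) = (-167 + r)*(-1/102) = 167/102 - r/102)
√((-178524 - 28729) + G(V, 36)) = √((-178524 - 28729) + (167/102 - 1/102*36)) = √(-207253 + (167/102 - 6/17)) = √(-207253 + 131/102) = √(-21139675/102) = 5*I*√86249874/102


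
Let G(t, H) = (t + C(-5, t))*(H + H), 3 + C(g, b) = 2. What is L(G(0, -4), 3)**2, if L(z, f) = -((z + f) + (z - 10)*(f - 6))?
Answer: 289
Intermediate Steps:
C(g, b) = -1 (C(g, b) = -3 + 2 = -1)
G(t, H) = 2*H*(-1 + t) (G(t, H) = (t - 1)*(H + H) = (-1 + t)*(2*H) = 2*H*(-1 + t))
L(z, f) = -f - z - (-10 + z)*(-6 + f) (L(z, f) = -((f + z) + (-10 + z)*(-6 + f)) = -(f + z + (-10 + z)*(-6 + f)) = -f - z - (-10 + z)*(-6 + f))
L(G(0, -4), 3)**2 = (-60 + 5*(2*(-4)*(-1 + 0)) + 9*3 - 1*3*2*(-4)*(-1 + 0))**2 = (-60 + 5*(2*(-4)*(-1)) + 27 - 1*3*2*(-4)*(-1))**2 = (-60 + 5*8 + 27 - 1*3*8)**2 = (-60 + 40 + 27 - 24)**2 = (-17)**2 = 289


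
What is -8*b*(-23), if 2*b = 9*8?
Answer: 6624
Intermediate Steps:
b = 36 (b = (9*8)/2 = (½)*72 = 36)
-8*b*(-23) = -8*36*(-23) = -288*(-23) = 6624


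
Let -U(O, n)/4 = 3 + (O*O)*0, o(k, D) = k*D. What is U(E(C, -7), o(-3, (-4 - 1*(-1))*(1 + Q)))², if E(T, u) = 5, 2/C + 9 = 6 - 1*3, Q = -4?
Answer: 144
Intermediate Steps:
C = -⅓ (C = 2/(-9 + (6 - 1*3)) = 2/(-9 + (6 - 3)) = 2/(-9 + 3) = 2/(-6) = 2*(-⅙) = -⅓ ≈ -0.33333)
o(k, D) = D*k
U(O, n) = -12 (U(O, n) = -4*(3 + (O*O)*0) = -4*(3 + O²*0) = -4*(3 + 0) = -4*3 = -12)
U(E(C, -7), o(-3, (-4 - 1*(-1))*(1 + Q)))² = (-12)² = 144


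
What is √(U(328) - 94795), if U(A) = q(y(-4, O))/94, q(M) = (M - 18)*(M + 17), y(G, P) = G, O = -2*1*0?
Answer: 2*I*√52352219/47 ≈ 307.89*I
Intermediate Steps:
O = 0 (O = -2*0 = 0)
q(M) = (-18 + M)*(17 + M)
U(A) = -143/47 (U(A) = (-306 + (-4)² - 1*(-4))/94 = (-306 + 16 + 4)*(1/94) = -286*1/94 = -143/47)
√(U(328) - 94795) = √(-143/47 - 94795) = √(-4455508/47) = 2*I*√52352219/47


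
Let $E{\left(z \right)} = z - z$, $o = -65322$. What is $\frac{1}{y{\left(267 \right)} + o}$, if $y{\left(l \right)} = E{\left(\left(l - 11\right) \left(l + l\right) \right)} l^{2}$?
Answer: $- \frac{1}{65322} \approx -1.5309 \cdot 10^{-5}$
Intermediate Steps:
$E{\left(z \right)} = 0$
$y{\left(l \right)} = 0$ ($y{\left(l \right)} = 0 l^{2} = 0$)
$\frac{1}{y{\left(267 \right)} + o} = \frac{1}{0 - 65322} = \frac{1}{-65322} = - \frac{1}{65322}$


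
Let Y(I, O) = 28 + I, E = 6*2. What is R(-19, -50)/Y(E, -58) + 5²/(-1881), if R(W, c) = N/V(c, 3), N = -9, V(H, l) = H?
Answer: -33071/3762000 ≈ -0.0087908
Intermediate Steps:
R(W, c) = -9/c
E = 12
R(-19, -50)/Y(E, -58) + 5²/(-1881) = (-9/(-50))/(28 + 12) + 5²/(-1881) = -9*(-1/50)/40 + 25*(-1/1881) = (9/50)*(1/40) - 25/1881 = 9/2000 - 25/1881 = -33071/3762000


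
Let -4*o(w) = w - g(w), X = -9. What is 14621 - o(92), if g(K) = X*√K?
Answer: 14644 + 9*√23/2 ≈ 14666.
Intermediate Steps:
g(K) = -9*√K
o(w) = -9*√w/4 - w/4 (o(w) = -(w - (-9)*√w)/4 = -(w + 9*√w)/4 = -9*√w/4 - w/4)
14621 - o(92) = 14621 - (-9*√23/2 - ¼*92) = 14621 - (-9*√23/2 - 23) = 14621 - (-23 - 9*√23/2) = 14621 + (23 + 9*√23/2) = 14644 + 9*√23/2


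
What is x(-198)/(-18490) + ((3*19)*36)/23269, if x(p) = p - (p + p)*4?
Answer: 2845323/215121905 ≈ 0.013227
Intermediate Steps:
x(p) = -7*p (x(p) = p - 2*p*4 = p - 8*p = -7*p)
x(-198)/(-18490) + ((3*19)*36)/23269 = -7*(-198)/(-18490) + ((3*19)*36)/23269 = 1386*(-1/18490) + (57*36)*(1/23269) = -693/9245 + 2052*(1/23269) = -693/9245 + 2052/23269 = 2845323/215121905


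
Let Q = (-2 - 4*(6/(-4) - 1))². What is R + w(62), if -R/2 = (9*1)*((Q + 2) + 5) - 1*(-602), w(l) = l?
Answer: -2420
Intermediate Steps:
Q = 64 (Q = (-2 - 4*(6*(-¼) - 1))² = (-2 - 4*(-3/2 - 1))² = (-2 - 4*(-5/2))² = (-2 + 10)² = 8² = 64)
R = -2482 (R = -2*((9*1)*((64 + 2) + 5) - 1*(-602)) = -2*(9*(66 + 5) + 602) = -2*(9*71 + 602) = -2*(639 + 602) = -2*1241 = -2482)
R + w(62) = -2482 + 62 = -2420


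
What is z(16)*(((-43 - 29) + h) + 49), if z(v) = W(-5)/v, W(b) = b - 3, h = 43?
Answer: -10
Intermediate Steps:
W(b) = -3 + b
z(v) = -8/v (z(v) = (-3 - 5)/v = -8/v)
z(16)*(((-43 - 29) + h) + 49) = (-8/16)*(((-43 - 29) + 43) + 49) = (-8*1/16)*((-72 + 43) + 49) = -(-29 + 49)/2 = -½*20 = -10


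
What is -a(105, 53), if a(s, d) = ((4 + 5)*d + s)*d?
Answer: -30846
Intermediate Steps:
a(s, d) = d*(s + 9*d) (a(s, d) = (9*d + s)*d = (s + 9*d)*d = d*(s + 9*d))
-a(105, 53) = -53*(105 + 9*53) = -53*(105 + 477) = -53*582 = -1*30846 = -30846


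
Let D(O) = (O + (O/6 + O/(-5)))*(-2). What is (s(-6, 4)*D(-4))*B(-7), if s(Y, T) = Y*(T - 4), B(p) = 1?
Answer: 0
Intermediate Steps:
s(Y, T) = Y*(-4 + T)
D(O) = -29*O/15 (D(O) = (O + (O*(⅙) + O*(-⅕)))*(-2) = (O + (O/6 - O/5))*(-2) = (O - O/30)*(-2) = (29*O/30)*(-2) = -29*O/15)
(s(-6, 4)*D(-4))*B(-7) = ((-6*(-4 + 4))*(-29/15*(-4)))*1 = (-6*0*(116/15))*1 = (0*(116/15))*1 = 0*1 = 0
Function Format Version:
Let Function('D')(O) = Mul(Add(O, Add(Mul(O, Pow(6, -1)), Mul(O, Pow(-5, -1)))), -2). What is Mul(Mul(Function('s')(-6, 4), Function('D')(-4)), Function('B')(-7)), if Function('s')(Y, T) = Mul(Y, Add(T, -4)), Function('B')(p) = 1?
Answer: 0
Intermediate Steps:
Function('s')(Y, T) = Mul(Y, Add(-4, T))
Function('D')(O) = Mul(Rational(-29, 15), O) (Function('D')(O) = Mul(Add(O, Add(Mul(O, Rational(1, 6)), Mul(O, Rational(-1, 5)))), -2) = Mul(Add(O, Add(Mul(Rational(1, 6), O), Mul(Rational(-1, 5), O))), -2) = Mul(Add(O, Mul(Rational(-1, 30), O)), -2) = Mul(Mul(Rational(29, 30), O), -2) = Mul(Rational(-29, 15), O))
Mul(Mul(Function('s')(-6, 4), Function('D')(-4)), Function('B')(-7)) = Mul(Mul(Mul(-6, Add(-4, 4)), Mul(Rational(-29, 15), -4)), 1) = Mul(Mul(Mul(-6, 0), Rational(116, 15)), 1) = Mul(Mul(0, Rational(116, 15)), 1) = Mul(0, 1) = 0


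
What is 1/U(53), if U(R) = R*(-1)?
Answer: -1/53 ≈ -0.018868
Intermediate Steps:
U(R) = -R
1/U(53) = 1/(-1*53) = 1/(-53) = -1/53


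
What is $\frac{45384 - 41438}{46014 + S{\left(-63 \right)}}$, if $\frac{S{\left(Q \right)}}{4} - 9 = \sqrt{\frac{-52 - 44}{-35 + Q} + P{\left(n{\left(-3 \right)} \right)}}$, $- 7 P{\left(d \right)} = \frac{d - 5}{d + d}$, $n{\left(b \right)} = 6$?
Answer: $\frac{6677963775}{77932141306} - \frac{13811 \sqrt{1707}}{77932141306} \approx 0.085682$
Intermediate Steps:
$P{\left(d \right)} = - \frac{-5 + d}{14 d}$ ($P{\left(d \right)} = - \frac{\left(d - 5\right) \frac{1}{d + d}}{7} = - \frac{\left(-5 + d\right) \frac{1}{2 d}}{7} = - \frac{\frac{1}{2} \frac{1}{d} \left(-5 + d\right)}{7} = - \frac{-5 + d}{14 d}$)
$S{\left(Q \right)} = 36 + 4 \sqrt{- \frac{1}{84} - \frac{96}{-35 + Q}}$ ($S{\left(Q \right)} = 36 + 4 \sqrt{\frac{-52 - 44}{-35 + Q} + \frac{5 - 6}{14 \cdot 6}} = 36 + 4 \sqrt{- \frac{96}{-35 + Q} + \frac{1}{14} \cdot \frac{1}{6} \left(5 - 6\right)} = 36 + 4 \sqrt{- \frac{96}{-35 + Q} + \frac{1}{14} \cdot \frac{1}{6} \left(-1\right)} = 36 + 4 \sqrt{- \frac{96}{-35 + Q} - \frac{1}{84}} = 36 + 4 \sqrt{- \frac{1}{84} - \frac{96}{-35 + Q}}$)
$\frac{45384 - 41438}{46014 + S{\left(-63 \right)}} = \frac{45384 - 41438}{46014 + \left(36 + \frac{2 \sqrt{21} \sqrt{\frac{-8029 - -63}{-35 - 63}}}{21}\right)} = \frac{3946}{46014 + \left(36 + \frac{2 \sqrt{21} \sqrt{\frac{-8029 + 63}{-98}}}{21}\right)} = \frac{3946}{46014 + \left(36 + \frac{2 \sqrt{21} \sqrt{\left(- \frac{1}{98}\right) \left(-7966\right)}}{21}\right)} = \frac{3946}{46014 + \left(36 + \frac{2 \sqrt{21} \sqrt{\frac{569}{7}}}{21}\right)} = \frac{3946}{46014 + \left(36 + \frac{2 \sqrt{21} \frac{\sqrt{3983}}{7}}{21}\right)} = \frac{3946}{46014 + \left(36 + \frac{2 \sqrt{1707}}{21}\right)} = \frac{3946}{46050 + \frac{2 \sqrt{1707}}{21}}$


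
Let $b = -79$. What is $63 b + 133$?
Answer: $-4844$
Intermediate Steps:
$63 b + 133 = 63 \left(-79\right) + 133 = -4977 + 133 = -4844$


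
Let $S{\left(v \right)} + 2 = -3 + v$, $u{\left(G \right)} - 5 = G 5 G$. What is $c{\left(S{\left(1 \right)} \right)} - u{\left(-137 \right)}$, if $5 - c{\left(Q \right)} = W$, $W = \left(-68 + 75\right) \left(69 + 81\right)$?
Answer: $-94895$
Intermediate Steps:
$u{\left(G \right)} = 5 + 5 G^{2}$ ($u{\left(G \right)} = 5 + G 5 G = 5 + 5 G G = 5 + 5 G^{2}$)
$W = 1050$ ($W = 7 \cdot 150 = 1050$)
$S{\left(v \right)} = -5 + v$ ($S{\left(v \right)} = -2 + \left(-3 + v\right) = -5 + v$)
$c{\left(Q \right)} = -1045$ ($c{\left(Q \right)} = 5 - 1050 = -1045$)
$c{\left(S{\left(1 \right)} \right)} - u{\left(-137 \right)} = -1045 - \left(5 + 5 \left(-137\right)^{2}\right) = -1045 - \left(5 + 5 \cdot 18769\right) = -1045 - \left(5 + 93845\right) = -1045 - 93850 = -94895$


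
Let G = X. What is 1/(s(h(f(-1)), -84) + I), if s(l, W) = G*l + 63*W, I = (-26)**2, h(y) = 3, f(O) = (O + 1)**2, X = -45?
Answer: -1/4751 ≈ -0.00021048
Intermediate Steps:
f(O) = (1 + O)**2
G = -45
I = 676
s(l, W) = -45*l + 63*W
1/(s(h(f(-1)), -84) + I) = 1/((-45*3 + 63*(-84)) + 676) = 1/((-135 - 5292) + 676) = 1/(-5427 + 676) = 1/(-4751) = -1/4751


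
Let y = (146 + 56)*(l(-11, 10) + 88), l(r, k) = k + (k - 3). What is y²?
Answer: 449864100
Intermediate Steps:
l(r, k) = -3 + 2*k (l(r, k) = k + (-3 + k) = -3 + 2*k)
y = 21210 (y = (146 + 56)*((-3 + 2*10) + 88) = 202*((-3 + 20) + 88) = 202*(17 + 88) = 202*105 = 21210)
y² = 21210² = 449864100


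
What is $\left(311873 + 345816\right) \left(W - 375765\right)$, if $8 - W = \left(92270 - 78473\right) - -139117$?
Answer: $-347701101319$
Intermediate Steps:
$W = -152906$ ($W = 8 - \left(\left(92270 - 78473\right) - -139117\right) = 8 - \left(13797 + 139117\right) = 8 - 152914 = -152906$)
$\left(311873 + 345816\right) \left(W - 375765\right) = \left(311873 + 345816\right) \left(-152906 - 375765\right) = 657689 \left(-528671\right) = -347701101319$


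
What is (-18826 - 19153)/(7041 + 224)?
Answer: -37979/7265 ≈ -5.2277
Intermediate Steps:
(-18826 - 19153)/(7041 + 224) = -37979/7265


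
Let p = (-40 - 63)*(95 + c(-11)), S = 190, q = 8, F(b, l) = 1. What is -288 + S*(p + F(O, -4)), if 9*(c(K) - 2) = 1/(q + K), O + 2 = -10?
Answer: -51236906/27 ≈ -1.8977e+6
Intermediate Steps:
O = -12 (O = -2 - 10 = -12)
c(K) = 2 + 1/(9*(8 + K))
p = -269654/27 (p = (-40 - 63)*(95 + (145 + 18*(-11))/(9*(8 - 11))) = -103*(95 + (1/9)*(145 - 198)/(-3)) = -103*(95 + (1/9)*(-1/3)*(-53)) = -103*(95 + 53/27) = -103*2618/27 = -269654/27 ≈ -9987.2)
-288 + S*(p + F(O, -4)) = -288 + 190*(-269654/27 + 1) = -288 + 190*(-269627/27) = -288 - 51229130/27 = -51236906/27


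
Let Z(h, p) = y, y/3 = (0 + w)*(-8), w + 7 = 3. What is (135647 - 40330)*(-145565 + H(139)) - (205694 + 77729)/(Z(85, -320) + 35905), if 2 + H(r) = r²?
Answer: -61887724717915/5143 ≈ -1.2033e+10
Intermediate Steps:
w = -4 (w = -7 + 3 = -4)
y = 96 (y = 3*((0 - 4)*(-8)) = 3*(-4*(-8)) = 3*32 = 96)
Z(h, p) = 96
H(r) = -2 + r²
(135647 - 40330)*(-145565 + H(139)) - (205694 + 77729)/(Z(85, -320) + 35905) = (135647 - 40330)*(-145565 + (-2 + 139²)) - (205694 + 77729)/(96 + 35905) = 95317*(-145565 + (-2 + 19321)) - 283423/36001 = 95317*(-145565 + 19319) - 283423/36001 = 95317*(-126246) - 1*40489/5143 = -12033389982 - 40489/5143 = -61887724717915/5143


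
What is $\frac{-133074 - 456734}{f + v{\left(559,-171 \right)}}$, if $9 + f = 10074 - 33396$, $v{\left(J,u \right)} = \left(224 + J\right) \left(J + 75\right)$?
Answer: $- \frac{589808}{473091} \approx -1.2467$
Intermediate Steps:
$v{\left(J,u \right)} = \left(75 + J\right) \left(224 + J\right)$ ($v{\left(J,u \right)} = \left(224 + J\right) \left(75 + J\right) = \left(75 + J\right) \left(224 + J\right)$)
$f = -23331$ ($f = -9 + \left(10074 - 33396\right) = -9 - 23322 = -23331$)
$\frac{-133074 - 456734}{f + v{\left(559,-171 \right)}} = \frac{-133074 - 456734}{-23331 + \left(16800 + 559^{2} + 299 \cdot 559\right)} = - \frac{589808}{-23331 + \left(16800 + 312481 + 167141\right)} = - \frac{589808}{-23331 + 496422} = - \frac{589808}{473091}$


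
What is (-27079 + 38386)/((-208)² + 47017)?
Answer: 11307/90281 ≈ 0.12524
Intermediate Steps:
(-27079 + 38386)/((-208)² + 47017) = 11307/(43264 + 47017) = 11307/90281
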